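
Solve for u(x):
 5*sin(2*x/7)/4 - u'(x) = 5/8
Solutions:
 u(x) = C1 - 5*x/8 - 35*cos(2*x/7)/8


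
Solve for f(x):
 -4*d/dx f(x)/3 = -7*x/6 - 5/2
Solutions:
 f(x) = C1 + 7*x^2/16 + 15*x/8


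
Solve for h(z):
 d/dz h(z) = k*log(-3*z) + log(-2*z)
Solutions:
 h(z) = C1 + z*(k + 1)*log(-z) + z*(-k + k*log(3) - 1 + log(2))


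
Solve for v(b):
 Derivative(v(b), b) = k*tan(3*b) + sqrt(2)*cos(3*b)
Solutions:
 v(b) = C1 - k*log(cos(3*b))/3 + sqrt(2)*sin(3*b)/3


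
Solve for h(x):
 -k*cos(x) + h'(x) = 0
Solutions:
 h(x) = C1 + k*sin(x)


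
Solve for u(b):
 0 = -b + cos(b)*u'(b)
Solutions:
 u(b) = C1 + Integral(b/cos(b), b)


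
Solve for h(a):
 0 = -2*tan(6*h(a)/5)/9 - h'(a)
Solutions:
 h(a) = -5*asin(C1*exp(-4*a/15))/6 + 5*pi/6
 h(a) = 5*asin(C1*exp(-4*a/15))/6


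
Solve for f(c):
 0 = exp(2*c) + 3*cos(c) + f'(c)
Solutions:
 f(c) = C1 - exp(2*c)/2 - 3*sin(c)


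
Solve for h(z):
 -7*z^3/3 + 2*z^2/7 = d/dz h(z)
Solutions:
 h(z) = C1 - 7*z^4/12 + 2*z^3/21


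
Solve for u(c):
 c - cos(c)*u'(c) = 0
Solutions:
 u(c) = C1 + Integral(c/cos(c), c)


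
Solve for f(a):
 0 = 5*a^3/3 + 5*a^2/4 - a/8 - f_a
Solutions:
 f(a) = C1 + 5*a^4/12 + 5*a^3/12 - a^2/16


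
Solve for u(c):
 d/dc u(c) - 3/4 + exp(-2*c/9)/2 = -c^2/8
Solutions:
 u(c) = C1 - c^3/24 + 3*c/4 + 9*exp(-2*c/9)/4


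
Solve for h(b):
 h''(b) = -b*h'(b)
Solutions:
 h(b) = C1 + C2*erf(sqrt(2)*b/2)


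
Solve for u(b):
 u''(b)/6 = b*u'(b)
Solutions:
 u(b) = C1 + C2*erfi(sqrt(3)*b)


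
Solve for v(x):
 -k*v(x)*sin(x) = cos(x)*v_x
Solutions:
 v(x) = C1*exp(k*log(cos(x)))


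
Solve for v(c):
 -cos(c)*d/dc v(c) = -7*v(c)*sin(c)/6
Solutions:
 v(c) = C1/cos(c)^(7/6)


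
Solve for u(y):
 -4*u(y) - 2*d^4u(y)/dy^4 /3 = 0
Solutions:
 u(y) = (C1*sin(2^(3/4)*3^(1/4)*y/2) + C2*cos(2^(3/4)*3^(1/4)*y/2))*exp(-2^(3/4)*3^(1/4)*y/2) + (C3*sin(2^(3/4)*3^(1/4)*y/2) + C4*cos(2^(3/4)*3^(1/4)*y/2))*exp(2^(3/4)*3^(1/4)*y/2)


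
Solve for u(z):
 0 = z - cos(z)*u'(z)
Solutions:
 u(z) = C1 + Integral(z/cos(z), z)


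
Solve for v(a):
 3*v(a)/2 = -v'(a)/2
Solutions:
 v(a) = C1*exp(-3*a)


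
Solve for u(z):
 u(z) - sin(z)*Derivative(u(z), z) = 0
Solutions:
 u(z) = C1*sqrt(cos(z) - 1)/sqrt(cos(z) + 1)


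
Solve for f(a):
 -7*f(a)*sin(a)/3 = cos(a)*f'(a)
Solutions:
 f(a) = C1*cos(a)^(7/3)


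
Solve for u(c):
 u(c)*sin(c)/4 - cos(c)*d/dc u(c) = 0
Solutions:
 u(c) = C1/cos(c)^(1/4)


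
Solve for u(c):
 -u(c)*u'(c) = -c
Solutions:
 u(c) = -sqrt(C1 + c^2)
 u(c) = sqrt(C1 + c^2)


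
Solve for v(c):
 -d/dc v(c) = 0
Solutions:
 v(c) = C1


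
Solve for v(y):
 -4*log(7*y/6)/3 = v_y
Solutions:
 v(y) = C1 - 4*y*log(y)/3 - 4*y*log(7)/3 + 4*y/3 + 4*y*log(6)/3


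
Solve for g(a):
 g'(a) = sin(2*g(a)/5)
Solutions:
 -a + 5*log(cos(2*g(a)/5) - 1)/4 - 5*log(cos(2*g(a)/5) + 1)/4 = C1


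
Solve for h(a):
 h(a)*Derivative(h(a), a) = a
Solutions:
 h(a) = -sqrt(C1 + a^2)
 h(a) = sqrt(C1 + a^2)


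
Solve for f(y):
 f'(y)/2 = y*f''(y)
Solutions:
 f(y) = C1 + C2*y^(3/2)


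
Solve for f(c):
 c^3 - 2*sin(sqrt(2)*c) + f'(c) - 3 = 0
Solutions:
 f(c) = C1 - c^4/4 + 3*c - sqrt(2)*cos(sqrt(2)*c)


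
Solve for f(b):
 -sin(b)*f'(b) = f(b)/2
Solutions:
 f(b) = C1*(cos(b) + 1)^(1/4)/(cos(b) - 1)^(1/4)


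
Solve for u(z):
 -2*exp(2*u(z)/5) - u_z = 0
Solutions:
 u(z) = 5*log(-sqrt(-1/(C1 - 2*z))) - 5*log(2) + 5*log(10)/2
 u(z) = 5*log(-1/(C1 - 2*z))/2 - 5*log(2) + 5*log(10)/2


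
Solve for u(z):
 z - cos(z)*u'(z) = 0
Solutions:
 u(z) = C1 + Integral(z/cos(z), z)


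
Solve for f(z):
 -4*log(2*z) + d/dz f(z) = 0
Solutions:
 f(z) = C1 + 4*z*log(z) - 4*z + z*log(16)


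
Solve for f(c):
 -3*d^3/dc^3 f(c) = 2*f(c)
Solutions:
 f(c) = C3*exp(-2^(1/3)*3^(2/3)*c/3) + (C1*sin(2^(1/3)*3^(1/6)*c/2) + C2*cos(2^(1/3)*3^(1/6)*c/2))*exp(2^(1/3)*3^(2/3)*c/6)


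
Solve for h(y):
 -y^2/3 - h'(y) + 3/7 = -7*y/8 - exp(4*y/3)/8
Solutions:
 h(y) = C1 - y^3/9 + 7*y^2/16 + 3*y/7 + 3*exp(4*y/3)/32


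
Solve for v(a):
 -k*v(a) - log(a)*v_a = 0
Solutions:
 v(a) = C1*exp(-k*li(a))


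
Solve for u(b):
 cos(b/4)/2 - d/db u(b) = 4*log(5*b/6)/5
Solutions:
 u(b) = C1 - 4*b*log(b)/5 - 4*b*log(5)/5 + 4*b/5 + 4*b*log(6)/5 + 2*sin(b/4)


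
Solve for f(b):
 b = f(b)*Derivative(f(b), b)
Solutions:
 f(b) = -sqrt(C1 + b^2)
 f(b) = sqrt(C1 + b^2)


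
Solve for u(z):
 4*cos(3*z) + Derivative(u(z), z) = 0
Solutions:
 u(z) = C1 - 4*sin(3*z)/3


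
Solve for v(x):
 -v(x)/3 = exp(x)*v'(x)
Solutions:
 v(x) = C1*exp(exp(-x)/3)


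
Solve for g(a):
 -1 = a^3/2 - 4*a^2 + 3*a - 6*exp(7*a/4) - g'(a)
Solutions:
 g(a) = C1 + a^4/8 - 4*a^3/3 + 3*a^2/2 + a - 24*exp(7*a/4)/7


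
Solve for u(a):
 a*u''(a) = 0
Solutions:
 u(a) = C1 + C2*a


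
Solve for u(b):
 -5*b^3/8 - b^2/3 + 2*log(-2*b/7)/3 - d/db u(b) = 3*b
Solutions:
 u(b) = C1 - 5*b^4/32 - b^3/9 - 3*b^2/2 + 2*b*log(-b)/3 + 2*b*(-log(7) - 1 + log(2))/3


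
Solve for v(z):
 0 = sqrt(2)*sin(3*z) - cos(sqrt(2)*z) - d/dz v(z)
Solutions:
 v(z) = C1 - sqrt(2)*sin(sqrt(2)*z)/2 - sqrt(2)*cos(3*z)/3


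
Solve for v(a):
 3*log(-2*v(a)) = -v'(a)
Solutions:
 Integral(1/(log(-_y) + log(2)), (_y, v(a)))/3 = C1 - a


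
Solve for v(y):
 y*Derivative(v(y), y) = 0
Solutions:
 v(y) = C1


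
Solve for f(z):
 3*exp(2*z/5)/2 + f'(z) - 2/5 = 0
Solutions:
 f(z) = C1 + 2*z/5 - 15*exp(2*z/5)/4


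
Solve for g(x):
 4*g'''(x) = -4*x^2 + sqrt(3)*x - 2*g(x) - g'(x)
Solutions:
 g(x) = C1*exp(-3^(1/3)*x*(-(18 + sqrt(327))^(1/3) + 3^(1/3)/(18 + sqrt(327))^(1/3))/12)*sin(3^(1/6)*x*(3/(18 + sqrt(327))^(1/3) + 3^(2/3)*(18 + sqrt(327))^(1/3))/12) + C2*exp(-3^(1/3)*x*(-(18 + sqrt(327))^(1/3) + 3^(1/3)/(18 + sqrt(327))^(1/3))/12)*cos(3^(1/6)*x*(3/(18 + sqrt(327))^(1/3) + 3^(2/3)*(18 + sqrt(327))^(1/3))/12) + C3*exp(3^(1/3)*x*(-(18 + sqrt(327))^(1/3) + 3^(1/3)/(18 + sqrt(327))^(1/3))/6) - 2*x^2 + sqrt(3)*x/2 + 2*x - 1 - sqrt(3)/4


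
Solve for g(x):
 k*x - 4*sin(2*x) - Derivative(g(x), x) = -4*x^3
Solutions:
 g(x) = C1 + k*x^2/2 + x^4 + 2*cos(2*x)


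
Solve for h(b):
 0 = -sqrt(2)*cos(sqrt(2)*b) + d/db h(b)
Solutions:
 h(b) = C1 + sin(sqrt(2)*b)


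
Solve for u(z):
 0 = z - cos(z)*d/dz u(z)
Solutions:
 u(z) = C1 + Integral(z/cos(z), z)


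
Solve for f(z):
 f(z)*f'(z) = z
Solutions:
 f(z) = -sqrt(C1 + z^2)
 f(z) = sqrt(C1 + z^2)


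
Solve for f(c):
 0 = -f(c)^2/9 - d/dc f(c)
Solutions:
 f(c) = 9/(C1 + c)


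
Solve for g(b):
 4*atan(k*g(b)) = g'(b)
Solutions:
 Integral(1/atan(_y*k), (_y, g(b))) = C1 + 4*b


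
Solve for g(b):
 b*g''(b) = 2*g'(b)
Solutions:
 g(b) = C1 + C2*b^3


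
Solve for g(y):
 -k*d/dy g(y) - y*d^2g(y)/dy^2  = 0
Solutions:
 g(y) = C1 + y^(1 - re(k))*(C2*sin(log(y)*Abs(im(k))) + C3*cos(log(y)*im(k)))


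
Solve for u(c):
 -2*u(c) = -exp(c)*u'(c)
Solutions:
 u(c) = C1*exp(-2*exp(-c))


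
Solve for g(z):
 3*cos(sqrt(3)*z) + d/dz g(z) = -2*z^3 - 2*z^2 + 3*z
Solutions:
 g(z) = C1 - z^4/2 - 2*z^3/3 + 3*z^2/2 - sqrt(3)*sin(sqrt(3)*z)


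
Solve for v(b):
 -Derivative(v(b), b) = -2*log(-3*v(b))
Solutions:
 -Integral(1/(log(-_y) + log(3)), (_y, v(b)))/2 = C1 - b


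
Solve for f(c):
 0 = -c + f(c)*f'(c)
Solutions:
 f(c) = -sqrt(C1 + c^2)
 f(c) = sqrt(C1 + c^2)


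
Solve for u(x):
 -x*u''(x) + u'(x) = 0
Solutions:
 u(x) = C1 + C2*x^2


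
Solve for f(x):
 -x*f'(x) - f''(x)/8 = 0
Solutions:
 f(x) = C1 + C2*erf(2*x)


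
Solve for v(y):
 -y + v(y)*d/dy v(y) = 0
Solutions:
 v(y) = -sqrt(C1 + y^2)
 v(y) = sqrt(C1 + y^2)


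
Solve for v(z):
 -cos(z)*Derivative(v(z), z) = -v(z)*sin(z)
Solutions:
 v(z) = C1/cos(z)


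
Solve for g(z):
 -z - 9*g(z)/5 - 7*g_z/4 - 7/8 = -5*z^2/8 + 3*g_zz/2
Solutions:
 g(z) = 25*z^2/72 - 1595*z/1296 + (C1*sin(sqrt(3095)*z/60) + C2*cos(sqrt(3095)*z/60))*exp(-7*z/12) + 6145/46656


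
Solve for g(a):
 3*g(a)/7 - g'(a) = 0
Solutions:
 g(a) = C1*exp(3*a/7)


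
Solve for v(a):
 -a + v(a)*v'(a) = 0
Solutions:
 v(a) = -sqrt(C1 + a^2)
 v(a) = sqrt(C1 + a^2)


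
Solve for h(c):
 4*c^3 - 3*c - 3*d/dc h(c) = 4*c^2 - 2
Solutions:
 h(c) = C1 + c^4/3 - 4*c^3/9 - c^2/2 + 2*c/3


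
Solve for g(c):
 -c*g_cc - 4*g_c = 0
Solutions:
 g(c) = C1 + C2/c^3


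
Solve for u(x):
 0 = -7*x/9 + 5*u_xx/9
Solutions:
 u(x) = C1 + C2*x + 7*x^3/30


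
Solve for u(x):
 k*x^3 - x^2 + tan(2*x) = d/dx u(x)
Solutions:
 u(x) = C1 + k*x^4/4 - x^3/3 - log(cos(2*x))/2


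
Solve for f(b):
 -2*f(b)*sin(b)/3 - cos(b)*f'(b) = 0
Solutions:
 f(b) = C1*cos(b)^(2/3)


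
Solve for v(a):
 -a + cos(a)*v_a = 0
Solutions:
 v(a) = C1 + Integral(a/cos(a), a)


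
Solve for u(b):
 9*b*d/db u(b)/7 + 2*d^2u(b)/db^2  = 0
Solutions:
 u(b) = C1 + C2*erf(3*sqrt(7)*b/14)


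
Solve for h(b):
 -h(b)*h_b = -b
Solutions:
 h(b) = -sqrt(C1 + b^2)
 h(b) = sqrt(C1 + b^2)


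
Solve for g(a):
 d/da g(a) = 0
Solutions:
 g(a) = C1


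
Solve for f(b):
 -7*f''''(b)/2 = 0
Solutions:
 f(b) = C1 + C2*b + C3*b^2 + C4*b^3


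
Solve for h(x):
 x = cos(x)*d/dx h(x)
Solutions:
 h(x) = C1 + Integral(x/cos(x), x)


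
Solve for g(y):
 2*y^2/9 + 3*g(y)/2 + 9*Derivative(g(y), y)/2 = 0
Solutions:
 g(y) = C1*exp(-y/3) - 4*y^2/27 + 8*y/9 - 8/3


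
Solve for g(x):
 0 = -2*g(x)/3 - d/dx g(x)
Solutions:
 g(x) = C1*exp(-2*x/3)


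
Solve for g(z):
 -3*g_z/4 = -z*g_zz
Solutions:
 g(z) = C1 + C2*z^(7/4)


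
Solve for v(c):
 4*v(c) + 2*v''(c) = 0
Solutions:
 v(c) = C1*sin(sqrt(2)*c) + C2*cos(sqrt(2)*c)


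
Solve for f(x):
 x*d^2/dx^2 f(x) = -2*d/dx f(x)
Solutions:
 f(x) = C1 + C2/x


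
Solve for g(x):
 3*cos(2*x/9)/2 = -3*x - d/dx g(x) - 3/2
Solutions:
 g(x) = C1 - 3*x^2/2 - 3*x/2 - 27*sin(x/9)*cos(x/9)/2


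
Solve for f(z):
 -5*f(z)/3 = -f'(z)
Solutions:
 f(z) = C1*exp(5*z/3)


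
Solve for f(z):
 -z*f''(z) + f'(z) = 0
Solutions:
 f(z) = C1 + C2*z^2


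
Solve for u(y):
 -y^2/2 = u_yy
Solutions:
 u(y) = C1 + C2*y - y^4/24


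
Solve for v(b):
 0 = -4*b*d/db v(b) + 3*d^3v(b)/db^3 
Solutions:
 v(b) = C1 + Integral(C2*airyai(6^(2/3)*b/3) + C3*airybi(6^(2/3)*b/3), b)


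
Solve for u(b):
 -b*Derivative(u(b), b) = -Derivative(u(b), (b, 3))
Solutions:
 u(b) = C1 + Integral(C2*airyai(b) + C3*airybi(b), b)


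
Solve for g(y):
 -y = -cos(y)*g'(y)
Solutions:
 g(y) = C1 + Integral(y/cos(y), y)


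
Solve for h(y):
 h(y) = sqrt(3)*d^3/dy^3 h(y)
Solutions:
 h(y) = C3*exp(3^(5/6)*y/3) + (C1*sin(3^(1/3)*y/2) + C2*cos(3^(1/3)*y/2))*exp(-3^(5/6)*y/6)


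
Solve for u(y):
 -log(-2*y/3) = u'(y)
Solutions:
 u(y) = C1 - y*log(-y) + y*(-log(2) + 1 + log(3))


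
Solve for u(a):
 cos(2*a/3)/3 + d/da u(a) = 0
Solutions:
 u(a) = C1 - sin(2*a/3)/2


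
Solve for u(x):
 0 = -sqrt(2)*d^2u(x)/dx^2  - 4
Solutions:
 u(x) = C1 + C2*x - sqrt(2)*x^2


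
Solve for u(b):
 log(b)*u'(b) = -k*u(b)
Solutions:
 u(b) = C1*exp(-k*li(b))


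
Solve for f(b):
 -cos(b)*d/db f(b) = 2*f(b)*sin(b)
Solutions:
 f(b) = C1*cos(b)^2


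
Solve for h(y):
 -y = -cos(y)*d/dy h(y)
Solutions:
 h(y) = C1 + Integral(y/cos(y), y)


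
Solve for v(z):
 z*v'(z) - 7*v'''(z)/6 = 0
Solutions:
 v(z) = C1 + Integral(C2*airyai(6^(1/3)*7^(2/3)*z/7) + C3*airybi(6^(1/3)*7^(2/3)*z/7), z)


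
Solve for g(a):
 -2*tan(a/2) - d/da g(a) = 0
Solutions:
 g(a) = C1 + 4*log(cos(a/2))


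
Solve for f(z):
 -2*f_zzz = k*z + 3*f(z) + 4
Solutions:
 f(z) = C3*exp(-2^(2/3)*3^(1/3)*z/2) - k*z/3 + (C1*sin(2^(2/3)*3^(5/6)*z/4) + C2*cos(2^(2/3)*3^(5/6)*z/4))*exp(2^(2/3)*3^(1/3)*z/4) - 4/3


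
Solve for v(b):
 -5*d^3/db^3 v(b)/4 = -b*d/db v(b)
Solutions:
 v(b) = C1 + Integral(C2*airyai(10^(2/3)*b/5) + C3*airybi(10^(2/3)*b/5), b)


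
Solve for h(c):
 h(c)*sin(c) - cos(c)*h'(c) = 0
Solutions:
 h(c) = C1/cos(c)


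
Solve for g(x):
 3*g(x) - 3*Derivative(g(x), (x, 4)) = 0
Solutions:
 g(x) = C1*exp(-x) + C2*exp(x) + C3*sin(x) + C4*cos(x)


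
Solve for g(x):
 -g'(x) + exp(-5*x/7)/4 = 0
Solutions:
 g(x) = C1 - 7*exp(-5*x/7)/20


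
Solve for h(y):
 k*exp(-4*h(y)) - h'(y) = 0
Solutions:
 h(y) = log(-I*(C1 + 4*k*y)^(1/4))
 h(y) = log(I*(C1 + 4*k*y)^(1/4))
 h(y) = log(-(C1 + 4*k*y)^(1/4))
 h(y) = log(C1 + 4*k*y)/4


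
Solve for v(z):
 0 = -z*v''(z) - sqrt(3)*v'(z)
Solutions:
 v(z) = C1 + C2*z^(1 - sqrt(3))


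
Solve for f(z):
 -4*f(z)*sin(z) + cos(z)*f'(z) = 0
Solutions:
 f(z) = C1/cos(z)^4


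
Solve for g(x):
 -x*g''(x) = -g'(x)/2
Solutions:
 g(x) = C1 + C2*x^(3/2)


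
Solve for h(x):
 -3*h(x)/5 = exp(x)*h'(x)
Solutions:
 h(x) = C1*exp(3*exp(-x)/5)


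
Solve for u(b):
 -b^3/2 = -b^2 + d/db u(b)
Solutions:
 u(b) = C1 - b^4/8 + b^3/3


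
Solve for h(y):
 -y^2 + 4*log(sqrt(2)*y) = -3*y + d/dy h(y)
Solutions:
 h(y) = C1 - y^3/3 + 3*y^2/2 + 4*y*log(y) - 4*y + y*log(4)


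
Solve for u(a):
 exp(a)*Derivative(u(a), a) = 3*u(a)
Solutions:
 u(a) = C1*exp(-3*exp(-a))


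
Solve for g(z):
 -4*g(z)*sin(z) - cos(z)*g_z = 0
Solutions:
 g(z) = C1*cos(z)^4


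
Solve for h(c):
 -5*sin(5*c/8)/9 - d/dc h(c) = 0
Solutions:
 h(c) = C1 + 8*cos(5*c/8)/9


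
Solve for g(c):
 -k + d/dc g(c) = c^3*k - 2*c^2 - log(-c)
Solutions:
 g(c) = C1 + c^4*k/4 - 2*c^3/3 + c*(k + 1) - c*log(-c)


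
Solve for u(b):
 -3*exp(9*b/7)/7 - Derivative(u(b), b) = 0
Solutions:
 u(b) = C1 - exp(9*b/7)/3


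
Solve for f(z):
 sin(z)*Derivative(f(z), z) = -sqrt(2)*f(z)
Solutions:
 f(z) = C1*(cos(z) + 1)^(sqrt(2)/2)/(cos(z) - 1)^(sqrt(2)/2)


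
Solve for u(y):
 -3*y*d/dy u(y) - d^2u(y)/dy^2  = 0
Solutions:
 u(y) = C1 + C2*erf(sqrt(6)*y/2)


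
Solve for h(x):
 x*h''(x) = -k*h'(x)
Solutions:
 h(x) = C1 + x^(1 - re(k))*(C2*sin(log(x)*Abs(im(k))) + C3*cos(log(x)*im(k)))


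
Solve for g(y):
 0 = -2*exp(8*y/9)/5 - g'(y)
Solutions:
 g(y) = C1 - 9*exp(8*y/9)/20


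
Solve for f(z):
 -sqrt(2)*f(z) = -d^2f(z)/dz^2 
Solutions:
 f(z) = C1*exp(-2^(1/4)*z) + C2*exp(2^(1/4)*z)


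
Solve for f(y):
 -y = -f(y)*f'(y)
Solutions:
 f(y) = -sqrt(C1 + y^2)
 f(y) = sqrt(C1 + y^2)


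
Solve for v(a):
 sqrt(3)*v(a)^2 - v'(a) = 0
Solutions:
 v(a) = -1/(C1 + sqrt(3)*a)


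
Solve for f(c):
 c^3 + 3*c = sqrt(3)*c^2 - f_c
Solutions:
 f(c) = C1 - c^4/4 + sqrt(3)*c^3/3 - 3*c^2/2


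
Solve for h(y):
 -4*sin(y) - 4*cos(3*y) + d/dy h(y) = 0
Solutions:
 h(y) = C1 + 4*sin(3*y)/3 - 4*cos(y)


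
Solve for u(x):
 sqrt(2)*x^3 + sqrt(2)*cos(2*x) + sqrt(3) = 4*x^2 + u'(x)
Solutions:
 u(x) = C1 + sqrt(2)*x^4/4 - 4*x^3/3 + sqrt(3)*x + sqrt(2)*sin(2*x)/2


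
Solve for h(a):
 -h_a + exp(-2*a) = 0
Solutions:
 h(a) = C1 - exp(-2*a)/2


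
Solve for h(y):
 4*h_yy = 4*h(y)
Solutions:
 h(y) = C1*exp(-y) + C2*exp(y)


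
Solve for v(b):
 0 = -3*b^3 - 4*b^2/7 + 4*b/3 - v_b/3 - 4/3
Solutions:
 v(b) = C1 - 9*b^4/4 - 4*b^3/7 + 2*b^2 - 4*b


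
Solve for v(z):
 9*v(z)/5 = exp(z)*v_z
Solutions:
 v(z) = C1*exp(-9*exp(-z)/5)


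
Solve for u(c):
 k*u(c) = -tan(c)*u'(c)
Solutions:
 u(c) = C1*exp(-k*log(sin(c)))


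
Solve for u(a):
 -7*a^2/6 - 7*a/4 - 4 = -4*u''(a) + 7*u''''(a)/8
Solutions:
 u(a) = C1 + C2*a + C3*exp(-4*sqrt(14)*a/7) + C4*exp(4*sqrt(14)*a/7) + 7*a^4/288 + 7*a^3/96 + 433*a^2/768


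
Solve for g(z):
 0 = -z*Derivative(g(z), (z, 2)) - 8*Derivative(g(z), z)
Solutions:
 g(z) = C1 + C2/z^7


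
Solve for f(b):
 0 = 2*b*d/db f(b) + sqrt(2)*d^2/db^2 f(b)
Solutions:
 f(b) = C1 + C2*erf(2^(3/4)*b/2)


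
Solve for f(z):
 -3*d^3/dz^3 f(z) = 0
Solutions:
 f(z) = C1 + C2*z + C3*z^2


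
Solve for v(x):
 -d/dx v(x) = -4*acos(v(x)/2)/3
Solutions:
 Integral(1/acos(_y/2), (_y, v(x))) = C1 + 4*x/3


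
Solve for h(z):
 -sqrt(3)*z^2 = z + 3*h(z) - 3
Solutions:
 h(z) = -sqrt(3)*z^2/3 - z/3 + 1


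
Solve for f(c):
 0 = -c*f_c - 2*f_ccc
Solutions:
 f(c) = C1 + Integral(C2*airyai(-2^(2/3)*c/2) + C3*airybi(-2^(2/3)*c/2), c)


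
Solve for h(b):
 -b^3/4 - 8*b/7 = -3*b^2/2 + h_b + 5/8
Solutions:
 h(b) = C1 - b^4/16 + b^3/2 - 4*b^2/7 - 5*b/8


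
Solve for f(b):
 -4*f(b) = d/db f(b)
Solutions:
 f(b) = C1*exp(-4*b)


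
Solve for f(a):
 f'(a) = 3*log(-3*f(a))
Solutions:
 -Integral(1/(log(-_y) + log(3)), (_y, f(a)))/3 = C1 - a


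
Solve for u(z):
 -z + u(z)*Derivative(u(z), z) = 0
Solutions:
 u(z) = -sqrt(C1 + z^2)
 u(z) = sqrt(C1 + z^2)


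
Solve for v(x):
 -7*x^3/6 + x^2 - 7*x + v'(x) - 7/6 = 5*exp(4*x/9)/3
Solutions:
 v(x) = C1 + 7*x^4/24 - x^3/3 + 7*x^2/2 + 7*x/6 + 15*exp(4*x/9)/4


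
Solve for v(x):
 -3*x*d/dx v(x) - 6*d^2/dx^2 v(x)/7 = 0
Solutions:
 v(x) = C1 + C2*erf(sqrt(7)*x/2)


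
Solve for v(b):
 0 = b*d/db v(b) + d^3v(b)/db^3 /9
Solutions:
 v(b) = C1 + Integral(C2*airyai(-3^(2/3)*b) + C3*airybi(-3^(2/3)*b), b)


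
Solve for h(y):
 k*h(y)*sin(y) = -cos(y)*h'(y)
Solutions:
 h(y) = C1*exp(k*log(cos(y)))


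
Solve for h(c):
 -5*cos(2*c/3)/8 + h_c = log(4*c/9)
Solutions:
 h(c) = C1 + c*log(c) - 2*c*log(3) - c + 2*c*log(2) + 15*sin(2*c/3)/16


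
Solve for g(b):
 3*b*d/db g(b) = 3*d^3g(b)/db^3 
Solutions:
 g(b) = C1 + Integral(C2*airyai(b) + C3*airybi(b), b)


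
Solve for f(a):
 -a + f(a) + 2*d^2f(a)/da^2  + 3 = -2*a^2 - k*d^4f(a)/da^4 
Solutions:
 f(a) = C1*exp(-a*sqrt((-sqrt(1 - k) - 1)/k)) + C2*exp(a*sqrt((-sqrt(1 - k) - 1)/k)) + C3*exp(-a*sqrt((sqrt(1 - k) - 1)/k)) + C4*exp(a*sqrt((sqrt(1 - k) - 1)/k)) - 2*a^2 + a + 5


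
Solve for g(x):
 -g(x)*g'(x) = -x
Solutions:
 g(x) = -sqrt(C1 + x^2)
 g(x) = sqrt(C1 + x^2)


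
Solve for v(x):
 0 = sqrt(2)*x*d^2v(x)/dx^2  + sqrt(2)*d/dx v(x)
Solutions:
 v(x) = C1 + C2*log(x)


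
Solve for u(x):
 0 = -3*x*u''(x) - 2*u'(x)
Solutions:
 u(x) = C1 + C2*x^(1/3)


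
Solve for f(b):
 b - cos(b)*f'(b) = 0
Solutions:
 f(b) = C1 + Integral(b/cos(b), b)


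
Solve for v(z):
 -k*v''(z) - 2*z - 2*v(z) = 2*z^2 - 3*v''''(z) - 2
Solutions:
 v(z) = C1*exp(-sqrt(6)*z*sqrt(k - sqrt(k^2 + 24))/6) + C2*exp(sqrt(6)*z*sqrt(k - sqrt(k^2 + 24))/6) + C3*exp(-sqrt(6)*z*sqrt(k + sqrt(k^2 + 24))/6) + C4*exp(sqrt(6)*z*sqrt(k + sqrt(k^2 + 24))/6) + k - z^2 - z + 1


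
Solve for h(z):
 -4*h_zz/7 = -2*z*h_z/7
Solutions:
 h(z) = C1 + C2*erfi(z/2)


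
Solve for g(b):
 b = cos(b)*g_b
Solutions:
 g(b) = C1 + Integral(b/cos(b), b)


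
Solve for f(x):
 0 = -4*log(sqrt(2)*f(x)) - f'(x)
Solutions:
 Integral(1/(2*log(_y) + log(2)), (_y, f(x)))/2 = C1 - x


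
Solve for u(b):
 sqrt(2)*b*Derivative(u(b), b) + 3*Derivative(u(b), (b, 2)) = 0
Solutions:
 u(b) = C1 + C2*erf(2^(3/4)*sqrt(3)*b/6)


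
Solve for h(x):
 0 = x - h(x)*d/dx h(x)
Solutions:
 h(x) = -sqrt(C1 + x^2)
 h(x) = sqrt(C1 + x^2)


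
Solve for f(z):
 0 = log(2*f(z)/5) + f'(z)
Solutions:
 Integral(1/(log(_y) - log(5) + log(2)), (_y, f(z))) = C1 - z


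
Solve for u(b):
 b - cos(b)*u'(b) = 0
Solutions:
 u(b) = C1 + Integral(b/cos(b), b)


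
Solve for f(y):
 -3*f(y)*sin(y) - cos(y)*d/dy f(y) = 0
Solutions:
 f(y) = C1*cos(y)^3


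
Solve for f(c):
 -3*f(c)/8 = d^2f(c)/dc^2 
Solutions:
 f(c) = C1*sin(sqrt(6)*c/4) + C2*cos(sqrt(6)*c/4)


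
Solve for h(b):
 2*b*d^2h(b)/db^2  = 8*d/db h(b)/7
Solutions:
 h(b) = C1 + C2*b^(11/7)


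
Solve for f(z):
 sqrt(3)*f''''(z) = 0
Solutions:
 f(z) = C1 + C2*z + C3*z^2 + C4*z^3


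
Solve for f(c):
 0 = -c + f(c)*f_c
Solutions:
 f(c) = -sqrt(C1 + c^2)
 f(c) = sqrt(C1 + c^2)


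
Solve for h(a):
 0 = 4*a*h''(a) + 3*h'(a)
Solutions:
 h(a) = C1 + C2*a^(1/4)


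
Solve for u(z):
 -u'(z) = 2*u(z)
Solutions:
 u(z) = C1*exp(-2*z)


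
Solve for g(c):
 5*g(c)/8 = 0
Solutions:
 g(c) = 0


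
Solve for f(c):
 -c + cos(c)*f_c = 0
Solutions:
 f(c) = C1 + Integral(c/cos(c), c)


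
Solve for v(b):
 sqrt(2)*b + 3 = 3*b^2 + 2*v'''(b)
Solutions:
 v(b) = C1 + C2*b + C3*b^2 - b^5/40 + sqrt(2)*b^4/48 + b^3/4


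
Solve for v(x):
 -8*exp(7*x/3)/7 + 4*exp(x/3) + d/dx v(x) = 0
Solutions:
 v(x) = C1 + 24*exp(7*x/3)/49 - 12*exp(x/3)


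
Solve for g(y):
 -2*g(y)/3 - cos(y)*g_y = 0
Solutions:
 g(y) = C1*(sin(y) - 1)^(1/3)/(sin(y) + 1)^(1/3)


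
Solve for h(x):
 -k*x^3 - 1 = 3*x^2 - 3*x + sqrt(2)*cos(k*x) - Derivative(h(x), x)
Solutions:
 h(x) = C1 + k*x^4/4 + x^3 - 3*x^2/2 + x + sqrt(2)*sin(k*x)/k


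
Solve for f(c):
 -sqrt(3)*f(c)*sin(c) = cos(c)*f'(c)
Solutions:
 f(c) = C1*cos(c)^(sqrt(3))


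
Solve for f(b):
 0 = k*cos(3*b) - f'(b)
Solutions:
 f(b) = C1 + k*sin(3*b)/3


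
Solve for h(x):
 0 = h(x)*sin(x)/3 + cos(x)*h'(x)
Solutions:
 h(x) = C1*cos(x)^(1/3)


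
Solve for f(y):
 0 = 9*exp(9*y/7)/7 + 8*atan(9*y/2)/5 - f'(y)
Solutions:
 f(y) = C1 + 8*y*atan(9*y/2)/5 + exp(9*y/7) - 8*log(81*y^2 + 4)/45


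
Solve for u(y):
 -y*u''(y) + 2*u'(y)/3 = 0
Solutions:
 u(y) = C1 + C2*y^(5/3)


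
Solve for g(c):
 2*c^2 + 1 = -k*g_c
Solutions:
 g(c) = C1 - 2*c^3/(3*k) - c/k


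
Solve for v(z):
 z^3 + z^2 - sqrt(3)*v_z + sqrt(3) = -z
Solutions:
 v(z) = C1 + sqrt(3)*z^4/12 + sqrt(3)*z^3/9 + sqrt(3)*z^2/6 + z


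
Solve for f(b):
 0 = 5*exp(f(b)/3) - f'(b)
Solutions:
 f(b) = 3*log(-1/(C1 + 5*b)) + 3*log(3)


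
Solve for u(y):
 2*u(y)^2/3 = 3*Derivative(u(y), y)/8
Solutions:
 u(y) = -9/(C1 + 16*y)


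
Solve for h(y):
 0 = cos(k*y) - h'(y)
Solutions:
 h(y) = C1 + sin(k*y)/k


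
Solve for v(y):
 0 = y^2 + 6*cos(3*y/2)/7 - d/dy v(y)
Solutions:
 v(y) = C1 + y^3/3 + 4*sin(3*y/2)/7


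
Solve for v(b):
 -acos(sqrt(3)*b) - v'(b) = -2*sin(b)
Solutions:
 v(b) = C1 - b*acos(sqrt(3)*b) + sqrt(3)*sqrt(1 - 3*b^2)/3 - 2*cos(b)


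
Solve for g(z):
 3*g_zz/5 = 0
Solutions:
 g(z) = C1 + C2*z


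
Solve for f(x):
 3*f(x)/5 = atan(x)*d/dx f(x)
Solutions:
 f(x) = C1*exp(3*Integral(1/atan(x), x)/5)


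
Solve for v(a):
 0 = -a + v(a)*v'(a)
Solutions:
 v(a) = -sqrt(C1 + a^2)
 v(a) = sqrt(C1 + a^2)


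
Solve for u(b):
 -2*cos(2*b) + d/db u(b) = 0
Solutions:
 u(b) = C1 + sin(2*b)


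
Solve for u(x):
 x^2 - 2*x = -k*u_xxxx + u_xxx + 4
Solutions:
 u(x) = C1 + C2*x + C3*x^2 + C4*exp(x/k) + x^5/60 + x^4*(k - 1)/12 + x^3*(k^2 - k - 2)/3


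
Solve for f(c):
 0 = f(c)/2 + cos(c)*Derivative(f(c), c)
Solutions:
 f(c) = C1*(sin(c) - 1)^(1/4)/(sin(c) + 1)^(1/4)


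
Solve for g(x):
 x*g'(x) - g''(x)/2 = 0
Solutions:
 g(x) = C1 + C2*erfi(x)


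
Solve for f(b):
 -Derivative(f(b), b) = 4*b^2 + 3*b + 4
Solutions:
 f(b) = C1 - 4*b^3/3 - 3*b^2/2 - 4*b


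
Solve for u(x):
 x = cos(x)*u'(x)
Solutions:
 u(x) = C1 + Integral(x/cos(x), x)


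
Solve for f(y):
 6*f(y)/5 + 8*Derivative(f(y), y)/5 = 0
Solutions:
 f(y) = C1*exp(-3*y/4)


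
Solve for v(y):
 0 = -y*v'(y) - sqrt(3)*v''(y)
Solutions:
 v(y) = C1 + C2*erf(sqrt(2)*3^(3/4)*y/6)


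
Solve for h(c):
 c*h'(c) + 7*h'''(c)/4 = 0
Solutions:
 h(c) = C1 + Integral(C2*airyai(-14^(2/3)*c/7) + C3*airybi(-14^(2/3)*c/7), c)


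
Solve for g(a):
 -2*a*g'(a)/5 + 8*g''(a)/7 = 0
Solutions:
 g(a) = C1 + C2*erfi(sqrt(70)*a/20)


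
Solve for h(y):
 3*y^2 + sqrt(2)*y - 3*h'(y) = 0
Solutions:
 h(y) = C1 + y^3/3 + sqrt(2)*y^2/6


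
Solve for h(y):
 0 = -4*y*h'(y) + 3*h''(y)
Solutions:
 h(y) = C1 + C2*erfi(sqrt(6)*y/3)


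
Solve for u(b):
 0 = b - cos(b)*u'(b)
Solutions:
 u(b) = C1 + Integral(b/cos(b), b)


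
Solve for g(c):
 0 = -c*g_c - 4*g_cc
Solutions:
 g(c) = C1 + C2*erf(sqrt(2)*c/4)


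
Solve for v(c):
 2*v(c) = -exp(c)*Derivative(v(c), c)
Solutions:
 v(c) = C1*exp(2*exp(-c))


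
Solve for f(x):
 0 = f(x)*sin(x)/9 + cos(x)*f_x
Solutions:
 f(x) = C1*cos(x)^(1/9)


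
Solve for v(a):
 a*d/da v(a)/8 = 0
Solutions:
 v(a) = C1


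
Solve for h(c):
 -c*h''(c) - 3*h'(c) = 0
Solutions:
 h(c) = C1 + C2/c^2


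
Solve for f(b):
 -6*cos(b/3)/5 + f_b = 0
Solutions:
 f(b) = C1 + 18*sin(b/3)/5


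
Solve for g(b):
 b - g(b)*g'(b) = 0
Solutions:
 g(b) = -sqrt(C1 + b^2)
 g(b) = sqrt(C1 + b^2)


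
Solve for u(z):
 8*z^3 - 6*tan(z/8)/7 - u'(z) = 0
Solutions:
 u(z) = C1 + 2*z^4 + 48*log(cos(z/8))/7


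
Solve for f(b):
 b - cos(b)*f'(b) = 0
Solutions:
 f(b) = C1 + Integral(b/cos(b), b)


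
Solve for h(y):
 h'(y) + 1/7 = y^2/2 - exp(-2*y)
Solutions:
 h(y) = C1 + y^3/6 - y/7 + exp(-2*y)/2


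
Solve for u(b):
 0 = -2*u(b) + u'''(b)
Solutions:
 u(b) = C3*exp(2^(1/3)*b) + (C1*sin(2^(1/3)*sqrt(3)*b/2) + C2*cos(2^(1/3)*sqrt(3)*b/2))*exp(-2^(1/3)*b/2)


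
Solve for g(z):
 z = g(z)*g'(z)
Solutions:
 g(z) = -sqrt(C1 + z^2)
 g(z) = sqrt(C1 + z^2)


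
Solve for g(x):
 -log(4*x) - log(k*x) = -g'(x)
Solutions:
 g(x) = C1 + x*(log(k) - 2 + 2*log(2)) + 2*x*log(x)


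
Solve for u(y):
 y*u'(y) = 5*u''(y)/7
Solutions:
 u(y) = C1 + C2*erfi(sqrt(70)*y/10)


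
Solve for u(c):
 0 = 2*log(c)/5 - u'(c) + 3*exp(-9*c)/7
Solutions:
 u(c) = C1 + 2*c*log(c)/5 - 2*c/5 - exp(-9*c)/21


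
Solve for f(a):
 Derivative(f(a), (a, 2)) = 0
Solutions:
 f(a) = C1 + C2*a


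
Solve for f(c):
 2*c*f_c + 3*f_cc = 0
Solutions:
 f(c) = C1 + C2*erf(sqrt(3)*c/3)


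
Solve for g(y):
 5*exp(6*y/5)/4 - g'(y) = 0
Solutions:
 g(y) = C1 + 25*exp(6*y/5)/24


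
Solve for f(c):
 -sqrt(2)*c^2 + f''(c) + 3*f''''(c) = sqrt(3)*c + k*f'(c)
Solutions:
 f(c) = C1 + C2*exp(2^(1/3)*c*(-2^(1/3)*(-9*k + sqrt(81*k^2 + 4))^(1/3) + 2/(-9*k + sqrt(81*k^2 + 4))^(1/3))/6) + C3*exp(2^(1/3)*c*(2^(1/3)*(-9*k + sqrt(81*k^2 + 4))^(1/3) - 2^(1/3)*sqrt(3)*I*(-9*k + sqrt(81*k^2 + 4))^(1/3) + 8/((-1 + sqrt(3)*I)*(-9*k + sqrt(81*k^2 + 4))^(1/3)))/12) + C4*exp(2^(1/3)*c*(2^(1/3)*(-9*k + sqrt(81*k^2 + 4))^(1/3) + 2^(1/3)*sqrt(3)*I*(-9*k + sqrt(81*k^2 + 4))^(1/3) - 8/((1 + sqrt(3)*I)*(-9*k + sqrt(81*k^2 + 4))^(1/3)))/12) - sqrt(2)*c^3/(3*k) - sqrt(3)*c^2/(2*k) - sqrt(2)*c^2/k^2 - sqrt(3)*c/k^2 - 2*sqrt(2)*c/k^3


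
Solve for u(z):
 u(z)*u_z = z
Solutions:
 u(z) = -sqrt(C1 + z^2)
 u(z) = sqrt(C1 + z^2)


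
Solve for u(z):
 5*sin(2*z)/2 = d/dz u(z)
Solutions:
 u(z) = C1 - 5*cos(2*z)/4


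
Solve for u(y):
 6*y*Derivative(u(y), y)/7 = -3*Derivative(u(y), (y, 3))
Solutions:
 u(y) = C1 + Integral(C2*airyai(-2^(1/3)*7^(2/3)*y/7) + C3*airybi(-2^(1/3)*7^(2/3)*y/7), y)


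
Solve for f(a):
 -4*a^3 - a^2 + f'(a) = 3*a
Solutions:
 f(a) = C1 + a^4 + a^3/3 + 3*a^2/2


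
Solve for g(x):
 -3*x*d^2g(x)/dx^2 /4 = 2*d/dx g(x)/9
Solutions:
 g(x) = C1 + C2*x^(19/27)


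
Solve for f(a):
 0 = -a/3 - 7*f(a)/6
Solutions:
 f(a) = -2*a/7


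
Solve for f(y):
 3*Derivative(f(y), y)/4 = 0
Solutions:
 f(y) = C1


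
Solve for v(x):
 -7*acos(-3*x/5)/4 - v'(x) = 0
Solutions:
 v(x) = C1 - 7*x*acos(-3*x/5)/4 - 7*sqrt(25 - 9*x^2)/12


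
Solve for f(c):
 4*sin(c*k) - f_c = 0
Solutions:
 f(c) = C1 - 4*cos(c*k)/k


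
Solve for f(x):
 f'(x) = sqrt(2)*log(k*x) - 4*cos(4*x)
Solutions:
 f(x) = C1 + sqrt(2)*x*(log(k*x) - 1) - sin(4*x)


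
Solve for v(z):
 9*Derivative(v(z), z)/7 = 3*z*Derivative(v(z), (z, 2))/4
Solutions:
 v(z) = C1 + C2*z^(19/7)


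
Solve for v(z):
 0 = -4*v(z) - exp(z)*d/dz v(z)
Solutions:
 v(z) = C1*exp(4*exp(-z))


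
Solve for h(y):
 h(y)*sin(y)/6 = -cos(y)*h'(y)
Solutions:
 h(y) = C1*cos(y)^(1/6)


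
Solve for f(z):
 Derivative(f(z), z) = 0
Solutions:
 f(z) = C1


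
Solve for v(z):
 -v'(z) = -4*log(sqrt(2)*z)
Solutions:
 v(z) = C1 + 4*z*log(z) - 4*z + z*log(4)


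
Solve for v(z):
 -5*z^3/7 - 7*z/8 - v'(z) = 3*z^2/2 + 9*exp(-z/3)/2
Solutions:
 v(z) = C1 - 5*z^4/28 - z^3/2 - 7*z^2/16 + 27*exp(-z/3)/2


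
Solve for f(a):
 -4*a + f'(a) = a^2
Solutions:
 f(a) = C1 + a^3/3 + 2*a^2


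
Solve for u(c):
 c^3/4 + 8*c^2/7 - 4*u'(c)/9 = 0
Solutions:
 u(c) = C1 + 9*c^4/64 + 6*c^3/7


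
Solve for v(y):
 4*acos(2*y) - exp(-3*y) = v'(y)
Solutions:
 v(y) = C1 + 4*y*acos(2*y) - 2*sqrt(1 - 4*y^2) + exp(-3*y)/3


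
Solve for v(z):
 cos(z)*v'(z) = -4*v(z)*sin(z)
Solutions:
 v(z) = C1*cos(z)^4


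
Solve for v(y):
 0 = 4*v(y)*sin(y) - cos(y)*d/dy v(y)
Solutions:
 v(y) = C1/cos(y)^4


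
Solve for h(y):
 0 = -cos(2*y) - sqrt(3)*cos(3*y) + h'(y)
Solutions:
 h(y) = C1 + sin(2*y)/2 + sqrt(3)*sin(3*y)/3


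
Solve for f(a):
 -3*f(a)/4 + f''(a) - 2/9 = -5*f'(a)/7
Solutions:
 f(a) = C1*exp(a*(-5 + 2*sqrt(43))/14) + C2*exp(-a*(5 + 2*sqrt(43))/14) - 8/27


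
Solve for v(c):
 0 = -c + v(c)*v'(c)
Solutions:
 v(c) = -sqrt(C1 + c^2)
 v(c) = sqrt(C1 + c^2)


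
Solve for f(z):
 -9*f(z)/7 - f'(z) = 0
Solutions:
 f(z) = C1*exp(-9*z/7)


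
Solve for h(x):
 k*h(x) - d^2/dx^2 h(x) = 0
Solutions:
 h(x) = C1*exp(-sqrt(k)*x) + C2*exp(sqrt(k)*x)


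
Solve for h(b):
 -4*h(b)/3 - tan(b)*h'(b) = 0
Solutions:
 h(b) = C1/sin(b)^(4/3)


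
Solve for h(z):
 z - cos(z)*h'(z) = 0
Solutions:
 h(z) = C1 + Integral(z/cos(z), z)


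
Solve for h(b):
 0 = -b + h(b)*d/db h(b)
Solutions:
 h(b) = -sqrt(C1 + b^2)
 h(b) = sqrt(C1 + b^2)


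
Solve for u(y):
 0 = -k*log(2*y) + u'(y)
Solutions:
 u(y) = C1 + k*y*log(y) - k*y + k*y*log(2)


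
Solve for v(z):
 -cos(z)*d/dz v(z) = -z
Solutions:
 v(z) = C1 + Integral(z/cos(z), z)


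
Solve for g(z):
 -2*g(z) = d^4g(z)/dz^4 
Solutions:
 g(z) = (C1*sin(2^(3/4)*z/2) + C2*cos(2^(3/4)*z/2))*exp(-2^(3/4)*z/2) + (C3*sin(2^(3/4)*z/2) + C4*cos(2^(3/4)*z/2))*exp(2^(3/4)*z/2)


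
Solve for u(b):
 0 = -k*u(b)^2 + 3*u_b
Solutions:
 u(b) = -3/(C1 + b*k)


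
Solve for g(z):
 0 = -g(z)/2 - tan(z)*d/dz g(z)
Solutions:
 g(z) = C1/sqrt(sin(z))


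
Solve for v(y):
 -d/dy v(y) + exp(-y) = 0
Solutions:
 v(y) = C1 - exp(-y)


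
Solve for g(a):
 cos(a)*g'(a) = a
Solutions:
 g(a) = C1 + Integral(a/cos(a), a)


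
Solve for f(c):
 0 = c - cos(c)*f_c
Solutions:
 f(c) = C1 + Integral(c/cos(c), c)


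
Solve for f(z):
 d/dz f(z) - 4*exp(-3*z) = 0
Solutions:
 f(z) = C1 - 4*exp(-3*z)/3


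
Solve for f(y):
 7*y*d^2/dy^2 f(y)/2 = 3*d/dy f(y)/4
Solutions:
 f(y) = C1 + C2*y^(17/14)


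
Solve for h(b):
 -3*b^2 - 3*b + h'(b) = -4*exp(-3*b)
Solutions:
 h(b) = C1 + b^3 + 3*b^2/2 + 4*exp(-3*b)/3


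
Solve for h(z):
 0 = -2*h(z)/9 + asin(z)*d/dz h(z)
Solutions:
 h(z) = C1*exp(2*Integral(1/asin(z), z)/9)


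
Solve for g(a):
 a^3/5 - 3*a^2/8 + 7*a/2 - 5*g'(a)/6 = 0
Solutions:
 g(a) = C1 + 3*a^4/50 - 3*a^3/20 + 21*a^2/10


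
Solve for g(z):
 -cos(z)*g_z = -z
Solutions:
 g(z) = C1 + Integral(z/cos(z), z)


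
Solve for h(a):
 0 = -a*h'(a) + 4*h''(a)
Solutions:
 h(a) = C1 + C2*erfi(sqrt(2)*a/4)


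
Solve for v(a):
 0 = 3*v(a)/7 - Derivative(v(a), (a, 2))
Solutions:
 v(a) = C1*exp(-sqrt(21)*a/7) + C2*exp(sqrt(21)*a/7)


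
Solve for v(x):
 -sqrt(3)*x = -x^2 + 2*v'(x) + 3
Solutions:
 v(x) = C1 + x^3/6 - sqrt(3)*x^2/4 - 3*x/2


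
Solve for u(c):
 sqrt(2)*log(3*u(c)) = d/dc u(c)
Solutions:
 -sqrt(2)*Integral(1/(log(_y) + log(3)), (_y, u(c)))/2 = C1 - c


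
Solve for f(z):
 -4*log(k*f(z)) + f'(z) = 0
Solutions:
 li(k*f(z))/k = C1 + 4*z


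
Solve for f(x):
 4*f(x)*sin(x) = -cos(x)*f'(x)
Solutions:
 f(x) = C1*cos(x)^4


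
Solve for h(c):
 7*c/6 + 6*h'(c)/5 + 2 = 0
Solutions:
 h(c) = C1 - 35*c^2/72 - 5*c/3


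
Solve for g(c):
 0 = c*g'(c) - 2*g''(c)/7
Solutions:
 g(c) = C1 + C2*erfi(sqrt(7)*c/2)


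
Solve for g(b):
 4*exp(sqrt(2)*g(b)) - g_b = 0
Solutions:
 g(b) = sqrt(2)*(2*log(-1/(C1 + 4*b)) - log(2))/4


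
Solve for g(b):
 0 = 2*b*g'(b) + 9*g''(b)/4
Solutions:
 g(b) = C1 + C2*erf(2*b/3)


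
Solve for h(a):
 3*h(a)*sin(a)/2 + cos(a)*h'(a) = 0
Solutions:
 h(a) = C1*cos(a)^(3/2)


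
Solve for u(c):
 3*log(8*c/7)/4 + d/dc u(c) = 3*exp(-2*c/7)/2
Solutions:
 u(c) = C1 - 3*c*log(c)/4 + 3*c*(-3*log(2) + 1 + log(7))/4 - 21*exp(-2*c/7)/4


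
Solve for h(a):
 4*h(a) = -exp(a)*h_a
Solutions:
 h(a) = C1*exp(4*exp(-a))


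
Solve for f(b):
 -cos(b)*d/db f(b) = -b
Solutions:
 f(b) = C1 + Integral(b/cos(b), b)


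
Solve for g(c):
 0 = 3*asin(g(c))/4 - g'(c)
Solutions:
 Integral(1/asin(_y), (_y, g(c))) = C1 + 3*c/4


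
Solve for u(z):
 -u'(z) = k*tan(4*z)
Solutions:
 u(z) = C1 + k*log(cos(4*z))/4


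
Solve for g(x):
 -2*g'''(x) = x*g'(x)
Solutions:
 g(x) = C1 + Integral(C2*airyai(-2^(2/3)*x/2) + C3*airybi(-2^(2/3)*x/2), x)


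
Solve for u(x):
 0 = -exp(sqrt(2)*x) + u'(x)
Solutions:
 u(x) = C1 + sqrt(2)*exp(sqrt(2)*x)/2


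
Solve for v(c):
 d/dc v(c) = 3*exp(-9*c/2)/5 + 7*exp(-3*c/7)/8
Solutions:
 v(c) = C1 - 2*exp(-9*c/2)/15 - 49*exp(-3*c/7)/24


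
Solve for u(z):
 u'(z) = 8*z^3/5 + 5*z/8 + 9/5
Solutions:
 u(z) = C1 + 2*z^4/5 + 5*z^2/16 + 9*z/5


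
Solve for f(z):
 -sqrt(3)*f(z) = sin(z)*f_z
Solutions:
 f(z) = C1*(cos(z) + 1)^(sqrt(3)/2)/(cos(z) - 1)^(sqrt(3)/2)


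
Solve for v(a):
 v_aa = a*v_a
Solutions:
 v(a) = C1 + C2*erfi(sqrt(2)*a/2)


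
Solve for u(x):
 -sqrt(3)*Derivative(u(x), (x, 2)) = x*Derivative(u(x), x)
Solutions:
 u(x) = C1 + C2*erf(sqrt(2)*3^(3/4)*x/6)


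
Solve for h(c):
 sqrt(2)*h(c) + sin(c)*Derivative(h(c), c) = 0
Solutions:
 h(c) = C1*(cos(c) + 1)^(sqrt(2)/2)/(cos(c) - 1)^(sqrt(2)/2)


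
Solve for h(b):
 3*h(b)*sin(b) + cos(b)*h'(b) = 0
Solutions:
 h(b) = C1*cos(b)^3


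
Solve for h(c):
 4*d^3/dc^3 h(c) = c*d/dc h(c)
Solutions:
 h(c) = C1 + Integral(C2*airyai(2^(1/3)*c/2) + C3*airybi(2^(1/3)*c/2), c)


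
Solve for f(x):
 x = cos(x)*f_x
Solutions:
 f(x) = C1 + Integral(x/cos(x), x)


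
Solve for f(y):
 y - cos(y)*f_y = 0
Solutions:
 f(y) = C1 + Integral(y/cos(y), y)


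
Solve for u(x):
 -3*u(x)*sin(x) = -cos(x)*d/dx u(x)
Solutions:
 u(x) = C1/cos(x)^3


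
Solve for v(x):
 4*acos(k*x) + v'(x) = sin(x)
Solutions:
 v(x) = C1 - 4*Piecewise((x*acos(k*x) - sqrt(-k^2*x^2 + 1)/k, Ne(k, 0)), (pi*x/2, True)) - cos(x)


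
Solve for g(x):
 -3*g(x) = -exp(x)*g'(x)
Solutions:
 g(x) = C1*exp(-3*exp(-x))


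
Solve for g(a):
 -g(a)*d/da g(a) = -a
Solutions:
 g(a) = -sqrt(C1 + a^2)
 g(a) = sqrt(C1 + a^2)


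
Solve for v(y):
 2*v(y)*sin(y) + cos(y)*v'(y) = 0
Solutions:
 v(y) = C1*cos(y)^2


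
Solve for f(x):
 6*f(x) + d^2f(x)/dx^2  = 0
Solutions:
 f(x) = C1*sin(sqrt(6)*x) + C2*cos(sqrt(6)*x)


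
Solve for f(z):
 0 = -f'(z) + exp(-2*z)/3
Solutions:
 f(z) = C1 - exp(-2*z)/6


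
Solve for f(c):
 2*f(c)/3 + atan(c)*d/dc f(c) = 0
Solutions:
 f(c) = C1*exp(-2*Integral(1/atan(c), c)/3)


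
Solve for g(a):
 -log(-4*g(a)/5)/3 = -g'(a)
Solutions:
 -3*Integral(1/(log(-_y) - log(5) + 2*log(2)), (_y, g(a))) = C1 - a


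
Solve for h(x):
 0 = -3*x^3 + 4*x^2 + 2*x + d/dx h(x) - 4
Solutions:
 h(x) = C1 + 3*x^4/4 - 4*x^3/3 - x^2 + 4*x


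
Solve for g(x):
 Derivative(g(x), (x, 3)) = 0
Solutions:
 g(x) = C1 + C2*x + C3*x^2


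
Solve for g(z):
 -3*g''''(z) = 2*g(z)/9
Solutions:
 g(z) = (C1*sin(2^(3/4)*3^(1/4)*z/6) + C2*cos(2^(3/4)*3^(1/4)*z/6))*exp(-2^(3/4)*3^(1/4)*z/6) + (C3*sin(2^(3/4)*3^(1/4)*z/6) + C4*cos(2^(3/4)*3^(1/4)*z/6))*exp(2^(3/4)*3^(1/4)*z/6)


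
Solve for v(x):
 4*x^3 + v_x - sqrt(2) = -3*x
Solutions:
 v(x) = C1 - x^4 - 3*x^2/2 + sqrt(2)*x


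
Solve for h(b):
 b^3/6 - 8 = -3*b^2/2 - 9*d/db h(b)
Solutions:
 h(b) = C1 - b^4/216 - b^3/18 + 8*b/9


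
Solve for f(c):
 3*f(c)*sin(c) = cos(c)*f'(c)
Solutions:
 f(c) = C1/cos(c)^3


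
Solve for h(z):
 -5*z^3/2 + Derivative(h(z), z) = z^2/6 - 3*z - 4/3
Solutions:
 h(z) = C1 + 5*z^4/8 + z^3/18 - 3*z^2/2 - 4*z/3


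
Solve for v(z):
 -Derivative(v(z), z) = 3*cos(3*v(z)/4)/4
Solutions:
 3*z/4 - 2*log(sin(3*v(z)/4) - 1)/3 + 2*log(sin(3*v(z)/4) + 1)/3 = C1


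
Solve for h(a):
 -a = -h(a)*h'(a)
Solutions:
 h(a) = -sqrt(C1 + a^2)
 h(a) = sqrt(C1 + a^2)


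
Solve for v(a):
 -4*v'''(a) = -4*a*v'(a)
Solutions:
 v(a) = C1 + Integral(C2*airyai(a) + C3*airybi(a), a)


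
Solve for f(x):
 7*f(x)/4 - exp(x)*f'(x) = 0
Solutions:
 f(x) = C1*exp(-7*exp(-x)/4)


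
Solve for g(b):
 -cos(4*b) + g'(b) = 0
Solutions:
 g(b) = C1 + sin(4*b)/4


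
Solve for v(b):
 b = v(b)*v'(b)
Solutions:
 v(b) = -sqrt(C1 + b^2)
 v(b) = sqrt(C1 + b^2)


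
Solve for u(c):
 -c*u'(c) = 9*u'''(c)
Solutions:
 u(c) = C1 + Integral(C2*airyai(-3^(1/3)*c/3) + C3*airybi(-3^(1/3)*c/3), c)


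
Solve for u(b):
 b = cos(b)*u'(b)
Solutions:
 u(b) = C1 + Integral(b/cos(b), b)


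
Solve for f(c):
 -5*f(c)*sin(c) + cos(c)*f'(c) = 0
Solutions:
 f(c) = C1/cos(c)^5


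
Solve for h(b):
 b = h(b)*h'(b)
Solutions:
 h(b) = -sqrt(C1 + b^2)
 h(b) = sqrt(C1 + b^2)


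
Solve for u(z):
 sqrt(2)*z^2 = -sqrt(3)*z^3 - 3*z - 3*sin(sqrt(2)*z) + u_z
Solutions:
 u(z) = C1 + sqrt(3)*z^4/4 + sqrt(2)*z^3/3 + 3*z^2/2 - 3*sqrt(2)*cos(sqrt(2)*z)/2


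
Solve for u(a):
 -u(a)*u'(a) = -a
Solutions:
 u(a) = -sqrt(C1 + a^2)
 u(a) = sqrt(C1 + a^2)


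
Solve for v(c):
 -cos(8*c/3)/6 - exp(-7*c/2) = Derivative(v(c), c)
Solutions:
 v(c) = C1 - sin(8*c/3)/16 + 2*exp(-7*c/2)/7


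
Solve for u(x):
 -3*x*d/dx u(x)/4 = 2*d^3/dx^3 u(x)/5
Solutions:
 u(x) = C1 + Integral(C2*airyai(-15^(1/3)*x/2) + C3*airybi(-15^(1/3)*x/2), x)


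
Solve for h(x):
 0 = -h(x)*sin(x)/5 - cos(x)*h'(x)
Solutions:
 h(x) = C1*cos(x)^(1/5)


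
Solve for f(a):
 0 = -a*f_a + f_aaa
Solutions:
 f(a) = C1 + Integral(C2*airyai(a) + C3*airybi(a), a)


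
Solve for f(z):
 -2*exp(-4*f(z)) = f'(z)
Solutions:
 f(z) = log(-I*(C1 - 8*z)^(1/4))
 f(z) = log(I*(C1 - 8*z)^(1/4))
 f(z) = log(-(C1 - 8*z)^(1/4))
 f(z) = log(C1 - 8*z)/4


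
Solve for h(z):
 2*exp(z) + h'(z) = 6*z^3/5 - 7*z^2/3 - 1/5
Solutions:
 h(z) = C1 + 3*z^4/10 - 7*z^3/9 - z/5 - 2*exp(z)


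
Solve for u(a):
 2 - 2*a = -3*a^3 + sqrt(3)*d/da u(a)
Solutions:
 u(a) = C1 + sqrt(3)*a^4/4 - sqrt(3)*a^2/3 + 2*sqrt(3)*a/3


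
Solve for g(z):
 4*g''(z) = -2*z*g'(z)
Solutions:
 g(z) = C1 + C2*erf(z/2)


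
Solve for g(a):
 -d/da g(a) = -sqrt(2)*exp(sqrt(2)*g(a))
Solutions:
 g(a) = sqrt(2)*(2*log(-1/(C1 + sqrt(2)*a)) - log(2))/4


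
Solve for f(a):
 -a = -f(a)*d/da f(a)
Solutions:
 f(a) = -sqrt(C1 + a^2)
 f(a) = sqrt(C1 + a^2)


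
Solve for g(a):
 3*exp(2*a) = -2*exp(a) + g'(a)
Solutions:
 g(a) = C1 + 3*exp(2*a)/2 + 2*exp(a)


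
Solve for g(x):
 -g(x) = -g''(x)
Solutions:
 g(x) = C1*exp(-x) + C2*exp(x)


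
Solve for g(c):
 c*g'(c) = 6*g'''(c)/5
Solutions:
 g(c) = C1 + Integral(C2*airyai(5^(1/3)*6^(2/3)*c/6) + C3*airybi(5^(1/3)*6^(2/3)*c/6), c)


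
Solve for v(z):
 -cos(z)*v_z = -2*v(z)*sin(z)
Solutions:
 v(z) = C1/cos(z)^2


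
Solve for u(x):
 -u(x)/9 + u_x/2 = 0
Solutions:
 u(x) = C1*exp(2*x/9)


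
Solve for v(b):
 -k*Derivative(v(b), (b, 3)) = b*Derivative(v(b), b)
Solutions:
 v(b) = C1 + Integral(C2*airyai(b*(-1/k)^(1/3)) + C3*airybi(b*(-1/k)^(1/3)), b)
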